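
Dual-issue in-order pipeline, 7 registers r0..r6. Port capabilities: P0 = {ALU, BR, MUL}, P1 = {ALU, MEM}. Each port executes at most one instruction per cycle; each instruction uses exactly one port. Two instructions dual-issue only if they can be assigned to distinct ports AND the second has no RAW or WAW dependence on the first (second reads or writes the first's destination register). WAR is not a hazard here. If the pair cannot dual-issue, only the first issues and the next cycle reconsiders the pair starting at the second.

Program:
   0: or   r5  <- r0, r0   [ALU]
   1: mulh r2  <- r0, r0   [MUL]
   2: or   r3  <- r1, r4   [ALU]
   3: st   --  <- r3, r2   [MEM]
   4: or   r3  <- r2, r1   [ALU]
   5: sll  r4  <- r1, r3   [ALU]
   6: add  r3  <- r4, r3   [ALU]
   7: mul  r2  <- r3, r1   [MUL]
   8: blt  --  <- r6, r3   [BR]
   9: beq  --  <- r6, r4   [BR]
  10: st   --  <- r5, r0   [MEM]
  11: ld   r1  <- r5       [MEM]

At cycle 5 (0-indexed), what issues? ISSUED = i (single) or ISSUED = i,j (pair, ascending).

0. or.ALU mulh.MUL @i0&i1  | pair
1. or.ALU @i2  | RAW r3
2. st.MEM or.ALU @i3&i4  | pair
3. sll.ALU @i5  | RAW r4
4. add.ALU @i6  | RAW r3
5. mul.MUL @i7  | no-port MUL/BR
6. blt.BR @i8  | no-port BR/BR
7. beq.BR st.MEM @i9&i10  | pair
8. ld.MEM @i11  | tail

ISSUED = 7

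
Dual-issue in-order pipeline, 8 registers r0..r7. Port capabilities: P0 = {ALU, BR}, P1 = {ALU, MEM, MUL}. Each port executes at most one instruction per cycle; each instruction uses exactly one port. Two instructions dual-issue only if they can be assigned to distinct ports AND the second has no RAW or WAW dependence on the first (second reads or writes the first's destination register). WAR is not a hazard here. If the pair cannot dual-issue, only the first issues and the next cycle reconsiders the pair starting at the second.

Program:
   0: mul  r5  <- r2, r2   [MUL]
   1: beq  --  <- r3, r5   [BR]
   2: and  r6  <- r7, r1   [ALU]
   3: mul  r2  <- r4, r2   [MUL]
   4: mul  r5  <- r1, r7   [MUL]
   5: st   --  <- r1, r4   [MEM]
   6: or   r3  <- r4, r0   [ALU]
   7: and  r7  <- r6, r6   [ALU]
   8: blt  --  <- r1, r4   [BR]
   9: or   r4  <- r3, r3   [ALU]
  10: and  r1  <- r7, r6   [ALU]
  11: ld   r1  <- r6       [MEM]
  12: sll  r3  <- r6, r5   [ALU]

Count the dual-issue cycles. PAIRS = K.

c0: i0 mul  RAW r5
c1: i1/i2 beq+and  2-wide
c2: i3 mul  no-port MUL/MUL
c3: i4 mul  no-port MUL/MEM
c4: i5/i6 st+or  2-wide
c5: i7/i8 and+blt  2-wide
c6: i9/i10 or+and  2-wide
c7: i11/i12 ld+sll  2-wide

PAIRS = 5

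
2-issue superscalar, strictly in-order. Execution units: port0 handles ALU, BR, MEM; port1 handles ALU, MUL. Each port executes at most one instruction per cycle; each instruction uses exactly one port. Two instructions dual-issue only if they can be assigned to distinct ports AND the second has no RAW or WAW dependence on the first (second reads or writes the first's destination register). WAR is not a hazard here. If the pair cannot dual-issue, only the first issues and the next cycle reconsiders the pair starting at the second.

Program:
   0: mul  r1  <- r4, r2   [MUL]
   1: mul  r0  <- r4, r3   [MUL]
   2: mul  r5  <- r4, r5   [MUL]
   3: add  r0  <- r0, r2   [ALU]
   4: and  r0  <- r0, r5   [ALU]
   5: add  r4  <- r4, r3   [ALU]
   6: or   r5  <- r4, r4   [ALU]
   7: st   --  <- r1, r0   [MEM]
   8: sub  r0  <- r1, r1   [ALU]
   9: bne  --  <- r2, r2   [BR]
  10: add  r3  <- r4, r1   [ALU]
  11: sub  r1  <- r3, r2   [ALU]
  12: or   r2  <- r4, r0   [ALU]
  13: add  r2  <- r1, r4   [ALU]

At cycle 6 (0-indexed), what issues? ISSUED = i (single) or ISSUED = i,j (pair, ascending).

ISSUED = 10

  cy0 -> i0 (mul.MUL) no-port MUL/MUL
  cy1 -> i1 (mul.MUL) no-port MUL/MUL
  cy2 -> i2&i3 (mul.MUL add.ALU) pair
  cy3 -> i4&i5 (and.ALU add.ALU) pair
  cy4 -> i6&i7 (or.ALU st.MEM) pair
  cy5 -> i8&i9 (sub.ALU bne.BR) pair
  cy6 -> i10 (add.ALU) RAW r3
  cy7 -> i11&i12 (sub.ALU or.ALU) pair
  cy8 -> i13 (add.ALU) tail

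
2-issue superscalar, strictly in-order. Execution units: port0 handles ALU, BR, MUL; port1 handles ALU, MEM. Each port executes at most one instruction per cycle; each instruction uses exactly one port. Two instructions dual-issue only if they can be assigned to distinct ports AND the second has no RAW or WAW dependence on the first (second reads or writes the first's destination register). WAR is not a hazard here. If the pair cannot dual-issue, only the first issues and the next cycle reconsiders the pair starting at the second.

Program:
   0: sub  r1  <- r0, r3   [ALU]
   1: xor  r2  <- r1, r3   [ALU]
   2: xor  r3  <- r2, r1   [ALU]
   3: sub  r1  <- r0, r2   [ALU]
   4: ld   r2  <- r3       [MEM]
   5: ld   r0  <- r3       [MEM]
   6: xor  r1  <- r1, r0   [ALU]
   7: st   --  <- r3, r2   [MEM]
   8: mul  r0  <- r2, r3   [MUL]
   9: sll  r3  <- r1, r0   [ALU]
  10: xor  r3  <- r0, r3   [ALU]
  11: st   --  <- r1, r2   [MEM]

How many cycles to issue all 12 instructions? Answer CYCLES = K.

0. sub @i0  | RAW r1
1. xor @i1  | RAW r2
2. xor+sub @i2/i3  | dual
3. ld @i4  | no-port MEM/MEM
4. ld @i5  | RAW r0
5. xor+st @i6/i7  | dual
6. mul @i8  | RAW r0
7. sll @i9  | RAW+WAW r3
8. xor+st @i10/i11  | dual

CYCLES = 9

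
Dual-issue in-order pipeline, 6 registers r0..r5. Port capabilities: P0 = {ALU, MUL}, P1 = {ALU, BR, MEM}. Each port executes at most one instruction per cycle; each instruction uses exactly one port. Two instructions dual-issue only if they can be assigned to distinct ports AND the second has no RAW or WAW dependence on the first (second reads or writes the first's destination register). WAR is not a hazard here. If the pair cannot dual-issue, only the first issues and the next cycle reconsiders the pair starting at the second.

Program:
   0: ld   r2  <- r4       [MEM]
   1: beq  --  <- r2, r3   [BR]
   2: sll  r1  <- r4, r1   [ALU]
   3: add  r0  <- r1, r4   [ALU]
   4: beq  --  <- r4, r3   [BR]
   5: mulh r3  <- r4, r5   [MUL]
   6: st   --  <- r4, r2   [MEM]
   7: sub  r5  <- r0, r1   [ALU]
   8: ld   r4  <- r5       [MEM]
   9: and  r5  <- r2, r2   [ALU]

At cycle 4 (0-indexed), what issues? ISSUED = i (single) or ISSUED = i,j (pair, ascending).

0. ld.MEM @i0  | no-port MEM/BR
1. beq.BR;sll.ALU @i1&i2  | 2-wide
2. add.ALU;beq.BR @i3&i4  | 2-wide
3. mulh.MUL;st.MEM @i5&i6  | 2-wide
4. sub.ALU @i7  | RAW r5
5. ld.MEM;and.ALU @i8&i9  | 2-wide

ISSUED = 7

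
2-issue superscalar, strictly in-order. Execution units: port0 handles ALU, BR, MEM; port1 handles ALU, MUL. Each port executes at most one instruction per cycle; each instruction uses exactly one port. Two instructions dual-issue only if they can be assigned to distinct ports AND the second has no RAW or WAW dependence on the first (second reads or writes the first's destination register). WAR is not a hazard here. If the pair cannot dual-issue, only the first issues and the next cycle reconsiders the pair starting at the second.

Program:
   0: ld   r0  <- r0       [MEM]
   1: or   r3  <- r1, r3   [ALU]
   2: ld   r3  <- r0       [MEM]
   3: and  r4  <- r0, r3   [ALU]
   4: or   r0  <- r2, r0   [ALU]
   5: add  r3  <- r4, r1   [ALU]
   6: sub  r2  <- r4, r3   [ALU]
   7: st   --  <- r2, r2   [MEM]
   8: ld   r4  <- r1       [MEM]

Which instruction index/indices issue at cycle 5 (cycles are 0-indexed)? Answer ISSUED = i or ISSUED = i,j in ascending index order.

#0 head=0: ld;or i0+i1 2-wide
#1 head=2: ld i2 RAW r3
#2 head=3: and;or i3+i4 2-wide
#3 head=5: add i5 RAW r3
#4 head=6: sub i6 RAW r2
#5 head=7: st i7 no-port MEM/MEM
#6 head=8: ld i8 tail

ISSUED = 7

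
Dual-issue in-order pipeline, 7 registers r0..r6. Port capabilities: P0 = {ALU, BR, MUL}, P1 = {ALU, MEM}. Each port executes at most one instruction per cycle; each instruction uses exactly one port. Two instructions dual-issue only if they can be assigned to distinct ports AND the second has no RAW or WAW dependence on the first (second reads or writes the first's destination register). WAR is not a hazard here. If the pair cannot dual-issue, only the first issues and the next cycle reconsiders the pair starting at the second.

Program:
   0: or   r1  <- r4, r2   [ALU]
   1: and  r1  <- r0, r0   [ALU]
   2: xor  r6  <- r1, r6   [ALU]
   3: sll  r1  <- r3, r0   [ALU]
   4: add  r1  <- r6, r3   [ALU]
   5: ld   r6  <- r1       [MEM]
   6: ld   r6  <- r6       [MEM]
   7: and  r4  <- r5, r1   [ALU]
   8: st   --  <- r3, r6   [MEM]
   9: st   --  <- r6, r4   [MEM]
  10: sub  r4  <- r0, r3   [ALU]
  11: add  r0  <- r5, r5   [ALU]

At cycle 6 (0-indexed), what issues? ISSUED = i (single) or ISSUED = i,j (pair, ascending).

ISSUED = 8

[0] i0  or  -- WAW r1
[1] i1  and  -- RAW r1
[2] i2,i3  xor+sll  -- pair
[3] i4  add  -- RAW r1
[4] i5  ld  -- no-port MEM/MEM
[5] i6,i7  ld+and  -- pair
[6] i8  st  -- no-port MEM/MEM
[7] i9,i10  st+sub  -- pair
[8] i11  add  -- tail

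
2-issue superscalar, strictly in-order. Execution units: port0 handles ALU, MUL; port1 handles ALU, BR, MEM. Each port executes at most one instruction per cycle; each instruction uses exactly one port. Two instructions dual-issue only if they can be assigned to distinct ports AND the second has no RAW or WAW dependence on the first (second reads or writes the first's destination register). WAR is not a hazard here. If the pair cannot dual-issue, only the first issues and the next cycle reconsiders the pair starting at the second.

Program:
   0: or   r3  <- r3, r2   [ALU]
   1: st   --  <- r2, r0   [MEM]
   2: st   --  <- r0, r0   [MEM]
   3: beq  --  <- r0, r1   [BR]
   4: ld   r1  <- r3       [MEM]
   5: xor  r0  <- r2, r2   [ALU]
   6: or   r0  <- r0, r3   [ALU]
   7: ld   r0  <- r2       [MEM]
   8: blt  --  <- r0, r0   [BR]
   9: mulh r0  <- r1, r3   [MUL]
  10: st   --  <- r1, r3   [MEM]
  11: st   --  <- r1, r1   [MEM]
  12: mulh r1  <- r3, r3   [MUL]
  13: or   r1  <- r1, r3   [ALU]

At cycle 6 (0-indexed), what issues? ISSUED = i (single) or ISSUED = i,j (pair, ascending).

ISSUED = 8,9

#0 head=0: or.ALU;st.MEM i0,i1 pair
#1 head=2: st.MEM i2 no-port MEM/BR
#2 head=3: beq.BR i3 no-port BR/MEM
#3 head=4: ld.MEM;xor.ALU i4,i5 pair
#4 head=6: or.ALU i6 WAW r0
#5 head=7: ld.MEM i7 no-port MEM/BR
#6 head=8: blt.BR;mulh.MUL i8,i9 pair
#7 head=10: st.MEM i10 no-port MEM/MEM
#8 head=11: st.MEM;mulh.MUL i11,i12 pair
#9 head=13: or.ALU i13 tail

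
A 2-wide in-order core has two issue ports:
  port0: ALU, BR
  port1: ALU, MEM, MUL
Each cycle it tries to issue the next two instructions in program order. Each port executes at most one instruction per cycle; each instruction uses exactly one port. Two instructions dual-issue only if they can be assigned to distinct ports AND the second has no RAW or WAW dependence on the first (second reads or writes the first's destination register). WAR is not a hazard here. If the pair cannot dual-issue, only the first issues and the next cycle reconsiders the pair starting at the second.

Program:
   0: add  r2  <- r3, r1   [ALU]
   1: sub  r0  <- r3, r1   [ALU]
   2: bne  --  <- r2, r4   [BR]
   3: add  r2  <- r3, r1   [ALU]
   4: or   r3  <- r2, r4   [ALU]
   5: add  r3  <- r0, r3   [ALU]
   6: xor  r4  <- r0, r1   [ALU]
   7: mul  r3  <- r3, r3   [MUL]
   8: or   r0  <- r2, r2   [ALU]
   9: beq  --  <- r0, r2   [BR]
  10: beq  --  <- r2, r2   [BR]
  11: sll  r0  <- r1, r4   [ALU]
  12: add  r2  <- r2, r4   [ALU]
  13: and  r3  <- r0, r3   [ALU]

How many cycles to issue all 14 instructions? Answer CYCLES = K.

  cy0 -> i0&i1 (add.ALU sub.ALU) pair
  cy1 -> i2&i3 (bne.BR add.ALU) pair
  cy2 -> i4 (or.ALU) RAW+WAW r3
  cy3 -> i5&i6 (add.ALU xor.ALU) pair
  cy4 -> i7&i8 (mul.MUL or.ALU) pair
  cy5 -> i9 (beq.BR) no-port BR/BR
  cy6 -> i10&i11 (beq.BR sll.ALU) pair
  cy7 -> i12&i13 (add.ALU and.ALU) pair

CYCLES = 8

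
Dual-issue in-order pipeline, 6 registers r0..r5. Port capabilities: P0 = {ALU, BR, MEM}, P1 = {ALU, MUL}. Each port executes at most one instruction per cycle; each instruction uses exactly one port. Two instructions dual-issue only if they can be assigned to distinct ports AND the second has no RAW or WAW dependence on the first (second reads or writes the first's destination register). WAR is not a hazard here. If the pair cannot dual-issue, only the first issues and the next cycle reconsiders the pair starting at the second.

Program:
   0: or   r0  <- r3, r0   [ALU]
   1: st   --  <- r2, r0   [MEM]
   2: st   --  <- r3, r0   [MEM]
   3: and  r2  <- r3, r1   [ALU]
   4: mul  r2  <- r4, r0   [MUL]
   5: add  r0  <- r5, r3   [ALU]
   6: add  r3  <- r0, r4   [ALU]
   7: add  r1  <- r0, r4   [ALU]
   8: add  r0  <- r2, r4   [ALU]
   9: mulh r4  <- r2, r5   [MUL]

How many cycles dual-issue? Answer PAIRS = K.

  cy0 -> i0 (or.ALU) RAW r0
  cy1 -> i1 (st.MEM) no-port MEM/MEM
  cy2 -> i2+i3 (st.MEM/and.ALU) dual
  cy3 -> i4+i5 (mul.MUL/add.ALU) dual
  cy4 -> i6+i7 (add.ALU/add.ALU) dual
  cy5 -> i8+i9 (add.ALU/mulh.MUL) dual

PAIRS = 4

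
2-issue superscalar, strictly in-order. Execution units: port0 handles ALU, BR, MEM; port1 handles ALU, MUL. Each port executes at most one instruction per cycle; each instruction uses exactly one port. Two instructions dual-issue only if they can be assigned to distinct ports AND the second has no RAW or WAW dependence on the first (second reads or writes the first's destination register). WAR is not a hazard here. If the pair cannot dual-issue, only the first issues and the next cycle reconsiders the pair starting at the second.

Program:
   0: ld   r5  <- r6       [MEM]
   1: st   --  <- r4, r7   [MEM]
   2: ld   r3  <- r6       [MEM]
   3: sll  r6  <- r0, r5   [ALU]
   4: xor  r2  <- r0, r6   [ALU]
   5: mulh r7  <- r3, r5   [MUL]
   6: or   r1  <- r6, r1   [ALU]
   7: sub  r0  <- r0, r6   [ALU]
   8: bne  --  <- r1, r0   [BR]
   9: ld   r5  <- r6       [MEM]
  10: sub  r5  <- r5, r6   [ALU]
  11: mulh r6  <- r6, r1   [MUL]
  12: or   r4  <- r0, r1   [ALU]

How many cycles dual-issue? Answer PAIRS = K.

[0] i0  ld.MEM  -- no-port MEM/MEM
[1] i1  st.MEM  -- no-port MEM/MEM
[2] i2/i3  ld.MEM sll.ALU  -- 2-wide
[3] i4/i5  xor.ALU mulh.MUL  -- 2-wide
[4] i6/i7  or.ALU sub.ALU  -- 2-wide
[5] i8  bne.BR  -- no-port BR/MEM
[6] i9  ld.MEM  -- RAW+WAW r5
[7] i10/i11  sub.ALU mulh.MUL  -- 2-wide
[8] i12  or.ALU  -- tail

PAIRS = 4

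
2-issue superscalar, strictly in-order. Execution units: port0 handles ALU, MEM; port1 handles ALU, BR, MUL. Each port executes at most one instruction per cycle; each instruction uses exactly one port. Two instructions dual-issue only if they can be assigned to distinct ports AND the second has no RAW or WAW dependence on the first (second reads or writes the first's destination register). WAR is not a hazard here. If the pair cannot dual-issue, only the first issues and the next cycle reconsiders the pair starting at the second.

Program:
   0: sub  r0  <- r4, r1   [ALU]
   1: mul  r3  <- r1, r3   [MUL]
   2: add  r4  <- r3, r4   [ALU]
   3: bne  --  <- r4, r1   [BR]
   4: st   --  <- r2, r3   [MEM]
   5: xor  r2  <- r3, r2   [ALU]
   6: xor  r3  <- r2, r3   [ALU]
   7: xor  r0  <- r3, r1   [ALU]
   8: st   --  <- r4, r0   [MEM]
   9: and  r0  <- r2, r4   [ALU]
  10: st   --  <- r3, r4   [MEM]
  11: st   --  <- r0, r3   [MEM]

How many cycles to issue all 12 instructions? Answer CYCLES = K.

c0: i0/i1 sub;mul  dual
c1: i2 add  RAW r4
c2: i3/i4 bne;st  dual
c3: i5 xor  RAW r2
c4: i6 xor  RAW r3
c5: i7 xor  RAW r0
c6: i8/i9 st;and  dual
c7: i10 st  no-port MEM/MEM
c8: i11 st  tail

CYCLES = 9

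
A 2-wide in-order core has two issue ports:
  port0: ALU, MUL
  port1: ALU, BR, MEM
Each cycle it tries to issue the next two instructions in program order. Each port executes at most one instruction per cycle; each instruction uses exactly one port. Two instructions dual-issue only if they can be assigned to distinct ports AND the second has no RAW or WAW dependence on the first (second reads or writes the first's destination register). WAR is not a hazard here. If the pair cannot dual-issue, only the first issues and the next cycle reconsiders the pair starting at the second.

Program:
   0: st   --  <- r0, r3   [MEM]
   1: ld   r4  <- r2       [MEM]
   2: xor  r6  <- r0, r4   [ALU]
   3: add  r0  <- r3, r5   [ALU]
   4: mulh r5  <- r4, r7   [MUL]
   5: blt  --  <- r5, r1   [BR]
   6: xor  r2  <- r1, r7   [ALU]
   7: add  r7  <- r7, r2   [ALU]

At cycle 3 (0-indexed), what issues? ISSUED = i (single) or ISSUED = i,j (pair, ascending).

ISSUED = 4

0. st.MEM @i0  | no-port MEM/MEM
1. ld.MEM @i1  | RAW r4
2. xor.ALU add.ALU @i2,i3  | dual
3. mulh.MUL @i4  | RAW r5
4. blt.BR xor.ALU @i5,i6  | dual
5. add.ALU @i7  | tail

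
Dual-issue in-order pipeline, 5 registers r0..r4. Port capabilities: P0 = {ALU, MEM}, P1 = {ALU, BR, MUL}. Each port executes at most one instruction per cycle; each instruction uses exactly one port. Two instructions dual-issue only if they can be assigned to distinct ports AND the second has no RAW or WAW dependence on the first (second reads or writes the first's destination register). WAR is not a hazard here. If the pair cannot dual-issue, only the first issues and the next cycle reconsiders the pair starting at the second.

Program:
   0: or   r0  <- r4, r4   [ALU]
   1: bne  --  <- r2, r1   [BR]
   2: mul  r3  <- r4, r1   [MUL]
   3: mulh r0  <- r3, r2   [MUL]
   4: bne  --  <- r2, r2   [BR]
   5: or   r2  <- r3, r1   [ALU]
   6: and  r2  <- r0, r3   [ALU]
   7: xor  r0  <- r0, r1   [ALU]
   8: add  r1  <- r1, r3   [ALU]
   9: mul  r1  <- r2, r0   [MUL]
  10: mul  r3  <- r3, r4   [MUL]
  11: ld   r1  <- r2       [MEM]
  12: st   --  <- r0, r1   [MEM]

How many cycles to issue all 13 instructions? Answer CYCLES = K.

CYCLES = 9

[0] i0&i1  or+bne  -- 2-wide
[1] i2  mul  -- no-port MUL/MUL
[2] i3  mulh  -- no-port MUL/BR
[3] i4&i5  bne+or  -- 2-wide
[4] i6&i7  and+xor  -- 2-wide
[5] i8  add  -- WAW r1
[6] i9  mul  -- no-port MUL/MUL
[7] i10&i11  mul+ld  -- 2-wide
[8] i12  st  -- tail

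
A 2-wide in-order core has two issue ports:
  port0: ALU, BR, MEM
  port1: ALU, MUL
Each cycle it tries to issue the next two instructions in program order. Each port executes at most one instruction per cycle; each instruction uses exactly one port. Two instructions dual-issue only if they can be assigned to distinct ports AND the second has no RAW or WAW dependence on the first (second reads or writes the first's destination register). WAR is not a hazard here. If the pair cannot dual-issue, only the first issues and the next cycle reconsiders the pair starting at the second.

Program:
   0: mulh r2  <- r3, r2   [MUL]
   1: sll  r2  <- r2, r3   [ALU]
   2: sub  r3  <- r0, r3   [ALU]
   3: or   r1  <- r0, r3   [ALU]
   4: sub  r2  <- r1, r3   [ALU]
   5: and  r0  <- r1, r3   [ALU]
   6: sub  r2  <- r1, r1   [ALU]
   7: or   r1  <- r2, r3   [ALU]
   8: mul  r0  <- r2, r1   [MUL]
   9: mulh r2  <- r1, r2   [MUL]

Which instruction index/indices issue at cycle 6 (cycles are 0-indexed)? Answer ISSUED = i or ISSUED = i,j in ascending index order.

c0: i0 mulh.MUL  RAW+WAW r2
c1: i1,i2 sll.ALU/sub.ALU  dual
c2: i3 or.ALU  RAW r1
c3: i4,i5 sub.ALU/and.ALU  dual
c4: i6 sub.ALU  RAW r2
c5: i7 or.ALU  RAW r1
c6: i8 mul.MUL  no-port MUL/MUL
c7: i9 mulh.MUL  tail

ISSUED = 8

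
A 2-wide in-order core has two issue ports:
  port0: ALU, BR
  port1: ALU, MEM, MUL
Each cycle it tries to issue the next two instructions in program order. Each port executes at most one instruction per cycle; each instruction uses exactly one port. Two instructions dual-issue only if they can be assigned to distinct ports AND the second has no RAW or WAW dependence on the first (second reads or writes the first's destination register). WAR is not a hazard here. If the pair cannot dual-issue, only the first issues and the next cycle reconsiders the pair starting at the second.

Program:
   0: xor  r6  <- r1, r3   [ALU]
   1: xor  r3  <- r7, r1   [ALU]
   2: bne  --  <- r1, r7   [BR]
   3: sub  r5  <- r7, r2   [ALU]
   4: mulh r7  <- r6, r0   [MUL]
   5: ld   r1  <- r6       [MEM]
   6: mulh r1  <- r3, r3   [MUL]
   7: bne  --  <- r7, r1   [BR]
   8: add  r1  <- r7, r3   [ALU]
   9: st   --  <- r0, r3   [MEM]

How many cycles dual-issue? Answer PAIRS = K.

[0] i0/i1  xor.ALU xor.ALU  -- dual
[1] i2/i3  bne.BR sub.ALU  -- dual
[2] i4  mulh.MUL  -- no-port MUL/MEM
[3] i5  ld.MEM  -- no-port MEM/MUL
[4] i6  mulh.MUL  -- RAW r1
[5] i7/i8  bne.BR add.ALU  -- dual
[6] i9  st.MEM  -- tail

PAIRS = 3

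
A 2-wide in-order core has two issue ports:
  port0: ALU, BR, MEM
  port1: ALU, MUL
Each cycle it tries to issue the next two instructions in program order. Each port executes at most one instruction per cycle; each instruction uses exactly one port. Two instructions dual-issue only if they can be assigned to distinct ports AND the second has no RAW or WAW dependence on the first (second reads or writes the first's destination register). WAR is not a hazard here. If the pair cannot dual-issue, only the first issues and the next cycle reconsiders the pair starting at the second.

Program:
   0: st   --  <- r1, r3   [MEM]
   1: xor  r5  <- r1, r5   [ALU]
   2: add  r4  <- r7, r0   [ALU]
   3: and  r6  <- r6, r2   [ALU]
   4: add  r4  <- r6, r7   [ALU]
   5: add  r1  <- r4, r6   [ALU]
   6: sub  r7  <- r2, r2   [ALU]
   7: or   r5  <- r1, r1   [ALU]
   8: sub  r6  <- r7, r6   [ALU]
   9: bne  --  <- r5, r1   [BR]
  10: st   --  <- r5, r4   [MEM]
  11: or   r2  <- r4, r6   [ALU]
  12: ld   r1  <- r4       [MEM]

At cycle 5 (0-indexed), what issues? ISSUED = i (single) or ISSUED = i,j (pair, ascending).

0. st.MEM;xor.ALU @i0+i1  | dual
1. add.ALU;and.ALU @i2+i3  | dual
2. add.ALU @i4  | RAW r4
3. add.ALU;sub.ALU @i5+i6  | dual
4. or.ALU;sub.ALU @i7+i8  | dual
5. bne.BR @i9  | no-port BR/MEM
6. st.MEM;or.ALU @i10+i11  | dual
7. ld.MEM @i12  | tail

ISSUED = 9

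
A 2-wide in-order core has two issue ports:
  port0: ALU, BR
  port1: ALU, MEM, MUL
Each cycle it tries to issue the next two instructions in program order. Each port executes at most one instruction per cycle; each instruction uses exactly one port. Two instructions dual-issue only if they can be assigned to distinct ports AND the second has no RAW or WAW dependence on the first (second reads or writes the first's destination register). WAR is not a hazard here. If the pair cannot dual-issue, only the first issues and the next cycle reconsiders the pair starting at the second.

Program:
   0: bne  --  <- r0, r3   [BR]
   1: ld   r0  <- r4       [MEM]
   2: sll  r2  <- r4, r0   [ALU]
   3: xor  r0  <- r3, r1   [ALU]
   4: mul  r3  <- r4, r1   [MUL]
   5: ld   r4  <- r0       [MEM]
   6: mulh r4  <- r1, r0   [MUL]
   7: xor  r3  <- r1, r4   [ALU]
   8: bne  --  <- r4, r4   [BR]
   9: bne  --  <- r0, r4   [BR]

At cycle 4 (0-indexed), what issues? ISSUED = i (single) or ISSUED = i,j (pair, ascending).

#0 head=0: bne.BR ld.MEM i0,i1 2-wide
#1 head=2: sll.ALU xor.ALU i2,i3 2-wide
#2 head=4: mul.MUL i4 no-port MUL/MEM
#3 head=5: ld.MEM i5 no-port MEM/MUL
#4 head=6: mulh.MUL i6 RAW r4
#5 head=7: xor.ALU bne.BR i7,i8 2-wide
#6 head=9: bne.BR i9 tail

ISSUED = 6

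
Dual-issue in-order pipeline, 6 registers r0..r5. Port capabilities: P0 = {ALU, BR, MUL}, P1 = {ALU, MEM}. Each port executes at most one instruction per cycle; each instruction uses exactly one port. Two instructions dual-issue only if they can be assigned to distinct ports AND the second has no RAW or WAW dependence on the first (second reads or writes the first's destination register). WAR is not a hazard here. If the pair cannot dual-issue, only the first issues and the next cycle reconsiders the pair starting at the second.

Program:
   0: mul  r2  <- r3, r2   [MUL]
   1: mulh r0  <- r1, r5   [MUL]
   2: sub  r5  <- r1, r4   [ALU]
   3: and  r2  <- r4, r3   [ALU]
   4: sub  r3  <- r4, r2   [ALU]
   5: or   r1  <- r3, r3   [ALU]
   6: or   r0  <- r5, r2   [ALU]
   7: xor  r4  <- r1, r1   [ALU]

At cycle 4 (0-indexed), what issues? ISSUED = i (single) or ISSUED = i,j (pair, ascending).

#0 head=0: mul.MUL i0 no-port MUL/MUL
#1 head=1: mulh.MUL/sub.ALU i1&i2 2-wide
#2 head=3: and.ALU i3 RAW r2
#3 head=4: sub.ALU i4 RAW r3
#4 head=5: or.ALU/or.ALU i5&i6 2-wide
#5 head=7: xor.ALU i7 tail

ISSUED = 5,6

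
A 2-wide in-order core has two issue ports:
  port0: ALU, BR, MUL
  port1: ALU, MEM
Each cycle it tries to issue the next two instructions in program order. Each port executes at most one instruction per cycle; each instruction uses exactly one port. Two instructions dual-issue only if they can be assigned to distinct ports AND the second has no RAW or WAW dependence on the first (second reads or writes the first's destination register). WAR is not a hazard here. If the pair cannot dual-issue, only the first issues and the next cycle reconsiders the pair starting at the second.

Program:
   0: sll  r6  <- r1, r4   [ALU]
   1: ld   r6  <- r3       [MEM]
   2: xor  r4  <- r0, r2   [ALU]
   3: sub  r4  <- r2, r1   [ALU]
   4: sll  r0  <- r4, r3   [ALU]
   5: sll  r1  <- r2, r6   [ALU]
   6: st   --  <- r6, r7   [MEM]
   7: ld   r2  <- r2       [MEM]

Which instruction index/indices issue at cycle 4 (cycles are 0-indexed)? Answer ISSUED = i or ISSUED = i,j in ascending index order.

c0: i0 sll  WAW r6
c1: i1&i2 ld xor  dual
c2: i3 sub  RAW r4
c3: i4&i5 sll sll  dual
c4: i6 st  no-port MEM/MEM
c5: i7 ld  tail

ISSUED = 6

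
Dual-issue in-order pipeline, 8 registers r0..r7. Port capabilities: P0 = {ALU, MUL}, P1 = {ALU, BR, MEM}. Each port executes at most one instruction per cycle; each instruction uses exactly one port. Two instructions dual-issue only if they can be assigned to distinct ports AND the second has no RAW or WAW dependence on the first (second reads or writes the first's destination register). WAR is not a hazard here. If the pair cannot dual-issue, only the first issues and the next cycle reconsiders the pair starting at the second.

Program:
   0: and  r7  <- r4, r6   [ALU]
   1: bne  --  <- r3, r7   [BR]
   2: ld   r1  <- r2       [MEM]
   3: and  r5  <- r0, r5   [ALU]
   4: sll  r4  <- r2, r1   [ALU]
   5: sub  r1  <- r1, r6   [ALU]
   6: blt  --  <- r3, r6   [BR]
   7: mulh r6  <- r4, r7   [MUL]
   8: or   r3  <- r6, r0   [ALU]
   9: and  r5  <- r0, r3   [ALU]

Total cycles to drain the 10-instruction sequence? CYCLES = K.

CYCLES = 7

t=0 i0:and.ALU ; RAW r7
t=1 i1:bne.BR ; no-port BR/MEM
t=2 i2+i3:ld.MEM/and.ALU ; pair
t=3 i4+i5:sll.ALU/sub.ALU ; pair
t=4 i6+i7:blt.BR/mulh.MUL ; pair
t=5 i8:or.ALU ; RAW r3
t=6 i9:and.ALU ; tail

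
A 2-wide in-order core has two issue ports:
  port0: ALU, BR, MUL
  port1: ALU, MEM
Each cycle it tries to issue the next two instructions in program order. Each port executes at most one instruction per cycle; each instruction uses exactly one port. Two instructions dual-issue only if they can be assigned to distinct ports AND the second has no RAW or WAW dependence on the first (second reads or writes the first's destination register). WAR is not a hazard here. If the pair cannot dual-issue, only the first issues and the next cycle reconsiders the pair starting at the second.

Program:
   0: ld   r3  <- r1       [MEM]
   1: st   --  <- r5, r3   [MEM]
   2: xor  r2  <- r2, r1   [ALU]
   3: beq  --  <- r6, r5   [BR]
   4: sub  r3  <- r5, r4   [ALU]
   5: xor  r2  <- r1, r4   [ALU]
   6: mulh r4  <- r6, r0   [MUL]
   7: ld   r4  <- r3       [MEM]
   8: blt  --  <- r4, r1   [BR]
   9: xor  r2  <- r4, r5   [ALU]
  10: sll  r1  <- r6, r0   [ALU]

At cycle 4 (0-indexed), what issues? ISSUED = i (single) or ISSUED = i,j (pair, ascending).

#0 head=0: ld i0 no-port MEM/MEM
#1 head=1: st;xor i1,i2 dual
#2 head=3: beq;sub i3,i4 dual
#3 head=5: xor;mulh i5,i6 dual
#4 head=7: ld i7 RAW r4
#5 head=8: blt;xor i8,i9 dual
#6 head=10: sll i10 tail

ISSUED = 7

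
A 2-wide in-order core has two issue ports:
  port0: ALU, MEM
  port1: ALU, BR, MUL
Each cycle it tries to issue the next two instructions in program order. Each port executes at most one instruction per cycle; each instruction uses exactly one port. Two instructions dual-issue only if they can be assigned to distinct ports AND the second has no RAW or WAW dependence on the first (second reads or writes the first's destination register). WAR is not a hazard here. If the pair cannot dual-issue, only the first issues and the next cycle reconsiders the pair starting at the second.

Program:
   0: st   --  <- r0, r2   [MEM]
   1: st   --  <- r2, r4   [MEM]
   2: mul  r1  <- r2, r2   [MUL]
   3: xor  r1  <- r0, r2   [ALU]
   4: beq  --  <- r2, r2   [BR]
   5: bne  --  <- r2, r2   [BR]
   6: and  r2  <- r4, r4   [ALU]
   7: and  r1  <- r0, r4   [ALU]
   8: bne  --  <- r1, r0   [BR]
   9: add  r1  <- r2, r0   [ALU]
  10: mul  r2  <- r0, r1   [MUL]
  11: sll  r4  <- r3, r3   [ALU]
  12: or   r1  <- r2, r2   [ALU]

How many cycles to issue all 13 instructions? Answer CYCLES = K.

[0] i0  st.MEM  -- no-port MEM/MEM
[1] i1,i2  st.MEM+mul.MUL  -- 2-wide
[2] i3,i4  xor.ALU+beq.BR  -- 2-wide
[3] i5,i6  bne.BR+and.ALU  -- 2-wide
[4] i7  and.ALU  -- RAW r1
[5] i8,i9  bne.BR+add.ALU  -- 2-wide
[6] i10,i11  mul.MUL+sll.ALU  -- 2-wide
[7] i12  or.ALU  -- tail

CYCLES = 8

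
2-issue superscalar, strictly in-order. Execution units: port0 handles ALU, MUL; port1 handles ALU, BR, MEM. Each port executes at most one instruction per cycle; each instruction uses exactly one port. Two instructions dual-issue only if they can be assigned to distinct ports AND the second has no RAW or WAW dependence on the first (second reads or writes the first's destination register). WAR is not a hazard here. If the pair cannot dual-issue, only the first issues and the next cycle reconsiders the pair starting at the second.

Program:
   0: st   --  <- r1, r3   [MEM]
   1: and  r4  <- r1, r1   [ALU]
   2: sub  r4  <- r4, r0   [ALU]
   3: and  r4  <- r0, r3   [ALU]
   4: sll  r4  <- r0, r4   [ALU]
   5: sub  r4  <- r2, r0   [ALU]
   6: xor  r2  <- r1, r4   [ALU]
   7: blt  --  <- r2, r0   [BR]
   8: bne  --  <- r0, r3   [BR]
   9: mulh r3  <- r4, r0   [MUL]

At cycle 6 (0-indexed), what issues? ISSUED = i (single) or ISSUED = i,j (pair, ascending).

ISSUED = 7

  cy0 -> i0+i1 (st and) dual
  cy1 -> i2 (sub) WAW r4
  cy2 -> i3 (and) RAW+WAW r4
  cy3 -> i4 (sll) WAW r4
  cy4 -> i5 (sub) RAW r4
  cy5 -> i6 (xor) RAW r2
  cy6 -> i7 (blt) no-port BR/BR
  cy7 -> i8+i9 (bne mulh) dual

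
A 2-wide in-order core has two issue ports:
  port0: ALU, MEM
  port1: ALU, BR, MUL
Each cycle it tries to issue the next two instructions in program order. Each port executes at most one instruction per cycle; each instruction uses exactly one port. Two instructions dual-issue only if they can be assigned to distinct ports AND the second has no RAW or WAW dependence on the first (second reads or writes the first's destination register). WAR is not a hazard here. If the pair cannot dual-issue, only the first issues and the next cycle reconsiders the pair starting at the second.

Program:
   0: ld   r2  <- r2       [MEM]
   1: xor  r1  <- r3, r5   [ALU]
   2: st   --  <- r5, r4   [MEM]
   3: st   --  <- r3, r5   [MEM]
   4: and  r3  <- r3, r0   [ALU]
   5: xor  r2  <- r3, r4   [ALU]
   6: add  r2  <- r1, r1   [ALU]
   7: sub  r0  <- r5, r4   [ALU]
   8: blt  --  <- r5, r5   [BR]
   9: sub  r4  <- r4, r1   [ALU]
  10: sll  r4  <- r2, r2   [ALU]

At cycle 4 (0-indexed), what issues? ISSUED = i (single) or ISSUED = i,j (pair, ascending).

t=0 i0/i1:ld.MEM;xor.ALU ; pair
t=1 i2:st.MEM ; no-port MEM/MEM
t=2 i3/i4:st.MEM;and.ALU ; pair
t=3 i5:xor.ALU ; WAW r2
t=4 i6/i7:add.ALU;sub.ALU ; pair
t=5 i8/i9:blt.BR;sub.ALU ; pair
t=6 i10:sll.ALU ; tail

ISSUED = 6,7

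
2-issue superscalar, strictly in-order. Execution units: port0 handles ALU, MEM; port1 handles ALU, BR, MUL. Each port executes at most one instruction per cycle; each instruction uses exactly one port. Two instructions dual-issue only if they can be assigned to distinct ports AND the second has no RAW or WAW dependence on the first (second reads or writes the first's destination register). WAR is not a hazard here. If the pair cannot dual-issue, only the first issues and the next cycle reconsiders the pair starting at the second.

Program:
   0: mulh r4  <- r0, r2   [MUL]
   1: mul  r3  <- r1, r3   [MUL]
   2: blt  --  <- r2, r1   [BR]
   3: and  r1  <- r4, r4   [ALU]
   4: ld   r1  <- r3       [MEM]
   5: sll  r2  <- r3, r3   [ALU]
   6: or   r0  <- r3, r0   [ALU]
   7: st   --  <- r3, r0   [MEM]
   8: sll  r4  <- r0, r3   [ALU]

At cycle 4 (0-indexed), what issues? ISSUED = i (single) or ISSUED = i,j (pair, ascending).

ISSUED = 6

t=0 i0:mulh.MUL ; no-port MUL/MUL
t=1 i1:mul.MUL ; no-port MUL/BR
t=2 i2/i3:blt.BR/and.ALU ; pair
t=3 i4/i5:ld.MEM/sll.ALU ; pair
t=4 i6:or.ALU ; RAW r0
t=5 i7/i8:st.MEM/sll.ALU ; pair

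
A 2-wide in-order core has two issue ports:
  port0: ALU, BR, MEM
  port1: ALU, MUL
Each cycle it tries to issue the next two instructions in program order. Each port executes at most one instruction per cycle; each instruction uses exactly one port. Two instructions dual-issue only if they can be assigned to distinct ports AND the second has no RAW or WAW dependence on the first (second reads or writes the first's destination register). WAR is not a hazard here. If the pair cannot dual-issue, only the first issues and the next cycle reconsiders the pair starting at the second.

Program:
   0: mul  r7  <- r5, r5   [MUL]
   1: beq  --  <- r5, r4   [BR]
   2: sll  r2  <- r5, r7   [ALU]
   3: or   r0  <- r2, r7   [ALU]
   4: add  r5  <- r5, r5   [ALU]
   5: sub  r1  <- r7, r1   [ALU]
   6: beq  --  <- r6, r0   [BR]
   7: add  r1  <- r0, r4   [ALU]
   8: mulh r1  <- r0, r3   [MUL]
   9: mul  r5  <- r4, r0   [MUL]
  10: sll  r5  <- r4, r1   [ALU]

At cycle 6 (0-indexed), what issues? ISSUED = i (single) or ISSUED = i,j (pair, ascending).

ISSUED = 9

c0: i0/i1 mul;beq  pair
c1: i2 sll  RAW r2
c2: i3/i4 or;add  pair
c3: i5/i6 sub;beq  pair
c4: i7 add  WAW r1
c5: i8 mulh  no-port MUL/MUL
c6: i9 mul  WAW r5
c7: i10 sll  tail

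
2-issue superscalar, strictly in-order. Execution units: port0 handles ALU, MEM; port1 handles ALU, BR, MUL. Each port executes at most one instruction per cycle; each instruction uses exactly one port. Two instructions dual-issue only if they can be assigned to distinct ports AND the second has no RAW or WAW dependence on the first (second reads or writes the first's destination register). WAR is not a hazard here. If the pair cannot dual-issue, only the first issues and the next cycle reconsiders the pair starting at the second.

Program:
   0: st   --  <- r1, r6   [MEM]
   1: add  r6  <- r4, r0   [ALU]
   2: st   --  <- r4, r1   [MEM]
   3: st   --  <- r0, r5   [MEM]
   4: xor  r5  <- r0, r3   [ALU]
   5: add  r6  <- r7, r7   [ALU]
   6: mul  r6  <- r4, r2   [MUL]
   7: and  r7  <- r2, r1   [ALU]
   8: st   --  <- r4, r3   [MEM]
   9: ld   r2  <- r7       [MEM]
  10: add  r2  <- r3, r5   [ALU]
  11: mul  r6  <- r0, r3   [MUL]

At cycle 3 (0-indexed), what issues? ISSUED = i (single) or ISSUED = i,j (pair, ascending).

#0 head=0: st.MEM/add.ALU i0,i1 pair
#1 head=2: st.MEM i2 no-port MEM/MEM
#2 head=3: st.MEM/xor.ALU i3,i4 pair
#3 head=5: add.ALU i5 WAW r6
#4 head=6: mul.MUL/and.ALU i6,i7 pair
#5 head=8: st.MEM i8 no-port MEM/MEM
#6 head=9: ld.MEM i9 WAW r2
#7 head=10: add.ALU/mul.MUL i10,i11 pair

ISSUED = 5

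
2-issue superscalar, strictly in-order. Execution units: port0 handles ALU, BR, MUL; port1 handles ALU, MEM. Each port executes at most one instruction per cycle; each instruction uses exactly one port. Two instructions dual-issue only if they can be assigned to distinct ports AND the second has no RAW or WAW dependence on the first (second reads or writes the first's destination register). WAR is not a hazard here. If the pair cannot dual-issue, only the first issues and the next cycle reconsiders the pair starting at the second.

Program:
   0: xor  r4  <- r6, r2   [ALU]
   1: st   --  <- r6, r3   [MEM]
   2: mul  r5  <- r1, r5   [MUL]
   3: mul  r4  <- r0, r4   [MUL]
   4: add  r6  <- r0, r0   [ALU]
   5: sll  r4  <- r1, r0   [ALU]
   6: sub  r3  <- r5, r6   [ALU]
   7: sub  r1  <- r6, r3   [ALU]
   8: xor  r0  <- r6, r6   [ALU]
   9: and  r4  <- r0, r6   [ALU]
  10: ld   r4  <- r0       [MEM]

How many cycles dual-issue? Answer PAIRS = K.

PAIRS = 4

0. xor.ALU+st.MEM @i0+i1  | 2-wide
1. mul.MUL @i2  | no-port MUL/MUL
2. mul.MUL+add.ALU @i3+i4  | 2-wide
3. sll.ALU+sub.ALU @i5+i6  | 2-wide
4. sub.ALU+xor.ALU @i7+i8  | 2-wide
5. and.ALU @i9  | WAW r4
6. ld.MEM @i10  | tail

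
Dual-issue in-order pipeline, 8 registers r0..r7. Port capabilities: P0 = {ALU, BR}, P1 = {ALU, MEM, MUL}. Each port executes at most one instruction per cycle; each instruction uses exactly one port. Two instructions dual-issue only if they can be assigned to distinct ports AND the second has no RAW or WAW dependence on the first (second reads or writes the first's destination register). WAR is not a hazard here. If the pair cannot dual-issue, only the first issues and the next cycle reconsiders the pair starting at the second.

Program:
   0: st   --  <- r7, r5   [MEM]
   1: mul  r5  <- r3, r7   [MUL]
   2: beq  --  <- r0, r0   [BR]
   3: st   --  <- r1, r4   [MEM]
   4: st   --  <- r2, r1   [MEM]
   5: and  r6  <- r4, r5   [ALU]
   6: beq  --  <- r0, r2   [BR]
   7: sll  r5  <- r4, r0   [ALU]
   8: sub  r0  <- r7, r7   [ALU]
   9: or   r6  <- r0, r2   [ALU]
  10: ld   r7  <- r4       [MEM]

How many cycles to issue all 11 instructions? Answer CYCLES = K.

#0 head=0: st.MEM i0 no-port MEM/MUL
#1 head=1: mul.MUL beq.BR i1,i2 2-wide
#2 head=3: st.MEM i3 no-port MEM/MEM
#3 head=4: st.MEM and.ALU i4,i5 2-wide
#4 head=6: beq.BR sll.ALU i6,i7 2-wide
#5 head=8: sub.ALU i8 RAW r0
#6 head=9: or.ALU ld.MEM i9,i10 2-wide

CYCLES = 7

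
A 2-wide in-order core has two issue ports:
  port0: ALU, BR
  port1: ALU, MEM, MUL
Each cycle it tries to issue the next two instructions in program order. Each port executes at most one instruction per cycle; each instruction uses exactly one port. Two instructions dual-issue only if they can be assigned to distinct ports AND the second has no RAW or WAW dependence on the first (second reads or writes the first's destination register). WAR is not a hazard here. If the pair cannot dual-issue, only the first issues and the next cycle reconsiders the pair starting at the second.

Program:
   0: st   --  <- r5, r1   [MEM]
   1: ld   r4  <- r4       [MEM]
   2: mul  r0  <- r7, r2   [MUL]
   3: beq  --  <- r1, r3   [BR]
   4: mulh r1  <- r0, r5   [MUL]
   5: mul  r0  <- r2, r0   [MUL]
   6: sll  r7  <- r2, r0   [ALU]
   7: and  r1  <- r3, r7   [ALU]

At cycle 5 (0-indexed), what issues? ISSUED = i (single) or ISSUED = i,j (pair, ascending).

ISSUED = 6

  cy0 -> i0 (st) no-port MEM/MEM
  cy1 -> i1 (ld) no-port MEM/MUL
  cy2 -> i2,i3 (mul;beq) dual
  cy3 -> i4 (mulh) no-port MUL/MUL
  cy4 -> i5 (mul) RAW r0
  cy5 -> i6 (sll) RAW r7
  cy6 -> i7 (and) tail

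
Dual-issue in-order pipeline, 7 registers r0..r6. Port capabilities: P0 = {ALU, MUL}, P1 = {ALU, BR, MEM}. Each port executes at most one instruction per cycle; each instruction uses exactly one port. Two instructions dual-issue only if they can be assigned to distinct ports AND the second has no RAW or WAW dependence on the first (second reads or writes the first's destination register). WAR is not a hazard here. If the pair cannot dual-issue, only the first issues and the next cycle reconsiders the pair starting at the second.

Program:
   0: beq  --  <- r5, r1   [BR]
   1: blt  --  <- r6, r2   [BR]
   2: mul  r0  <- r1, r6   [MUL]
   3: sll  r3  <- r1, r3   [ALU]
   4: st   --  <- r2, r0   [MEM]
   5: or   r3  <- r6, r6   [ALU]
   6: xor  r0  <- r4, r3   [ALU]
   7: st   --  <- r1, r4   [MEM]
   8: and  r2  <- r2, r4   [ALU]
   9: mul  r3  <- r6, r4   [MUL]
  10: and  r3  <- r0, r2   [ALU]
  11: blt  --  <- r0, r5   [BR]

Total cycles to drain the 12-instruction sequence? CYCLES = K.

CYCLES = 7

[0] i0  beq.BR  -- no-port BR/BR
[1] i1+i2  blt.BR mul.MUL  -- pair
[2] i3+i4  sll.ALU st.MEM  -- pair
[3] i5  or.ALU  -- RAW r3
[4] i6+i7  xor.ALU st.MEM  -- pair
[5] i8+i9  and.ALU mul.MUL  -- pair
[6] i10+i11  and.ALU blt.BR  -- pair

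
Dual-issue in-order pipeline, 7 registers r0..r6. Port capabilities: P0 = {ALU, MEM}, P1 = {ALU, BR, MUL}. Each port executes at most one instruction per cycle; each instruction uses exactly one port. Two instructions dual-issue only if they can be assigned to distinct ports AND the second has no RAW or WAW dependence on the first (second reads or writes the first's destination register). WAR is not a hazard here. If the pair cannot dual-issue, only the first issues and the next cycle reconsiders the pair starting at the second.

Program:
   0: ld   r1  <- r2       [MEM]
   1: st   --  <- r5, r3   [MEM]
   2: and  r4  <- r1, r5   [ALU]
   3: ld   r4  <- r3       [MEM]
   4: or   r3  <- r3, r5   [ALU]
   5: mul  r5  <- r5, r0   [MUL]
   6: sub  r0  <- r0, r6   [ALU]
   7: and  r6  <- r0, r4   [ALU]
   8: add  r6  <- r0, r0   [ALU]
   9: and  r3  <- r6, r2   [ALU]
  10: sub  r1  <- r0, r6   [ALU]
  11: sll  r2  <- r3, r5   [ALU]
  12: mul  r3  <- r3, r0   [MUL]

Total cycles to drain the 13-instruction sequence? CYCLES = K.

CYCLES = 8

[0] i0  ld  -- no-port MEM/MEM
[1] i1+i2  st/and  -- pair
[2] i3+i4  ld/or  -- pair
[3] i5+i6  mul/sub  -- pair
[4] i7  and  -- WAW r6
[5] i8  add  -- RAW r6
[6] i9+i10  and/sub  -- pair
[7] i11+i12  sll/mul  -- pair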